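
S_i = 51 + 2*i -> [51, 53, 55, 57, 59]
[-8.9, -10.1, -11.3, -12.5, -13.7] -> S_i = -8.90 + -1.20*i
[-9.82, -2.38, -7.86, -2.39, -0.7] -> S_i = Random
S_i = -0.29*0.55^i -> [-0.29, -0.16, -0.09, -0.05, -0.03]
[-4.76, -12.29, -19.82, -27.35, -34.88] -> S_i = -4.76 + -7.53*i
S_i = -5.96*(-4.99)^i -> [-5.96, 29.74, -148.4, 740.54, -3695.29]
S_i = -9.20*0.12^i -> [-9.2, -1.1, -0.13, -0.02, -0.0]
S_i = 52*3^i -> [52, 156, 468, 1404, 4212]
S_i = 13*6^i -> [13, 78, 468, 2808, 16848]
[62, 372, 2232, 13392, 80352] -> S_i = 62*6^i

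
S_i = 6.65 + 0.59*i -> [6.65, 7.24, 7.83, 8.42, 9.01]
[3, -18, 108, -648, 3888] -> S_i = 3*-6^i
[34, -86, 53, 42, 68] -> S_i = Random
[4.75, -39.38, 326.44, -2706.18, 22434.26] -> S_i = 4.75*(-8.29)^i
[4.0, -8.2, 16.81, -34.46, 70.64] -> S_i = 4.00*(-2.05)^i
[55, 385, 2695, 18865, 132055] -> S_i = 55*7^i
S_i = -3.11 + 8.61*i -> [-3.11, 5.5, 14.11, 22.72, 31.33]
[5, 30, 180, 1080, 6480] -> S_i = 5*6^i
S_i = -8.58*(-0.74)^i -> [-8.58, 6.35, -4.7, 3.48, -2.57]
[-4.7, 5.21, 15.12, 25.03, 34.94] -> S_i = -4.70 + 9.91*i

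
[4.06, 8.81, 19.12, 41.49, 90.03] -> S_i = 4.06*2.17^i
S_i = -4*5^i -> [-4, -20, -100, -500, -2500]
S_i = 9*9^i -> [9, 81, 729, 6561, 59049]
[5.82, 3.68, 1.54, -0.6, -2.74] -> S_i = 5.82 + -2.14*i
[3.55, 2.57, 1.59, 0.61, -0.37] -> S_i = 3.55 + -0.98*i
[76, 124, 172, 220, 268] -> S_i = 76 + 48*i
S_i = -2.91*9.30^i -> [-2.91, -27.06, -251.69, -2340.68, -21768.31]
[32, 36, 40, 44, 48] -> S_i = 32 + 4*i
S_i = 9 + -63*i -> [9, -54, -117, -180, -243]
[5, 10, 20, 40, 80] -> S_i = 5*2^i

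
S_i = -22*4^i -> [-22, -88, -352, -1408, -5632]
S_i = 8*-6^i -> [8, -48, 288, -1728, 10368]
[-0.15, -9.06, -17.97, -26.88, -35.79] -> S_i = -0.15 + -8.91*i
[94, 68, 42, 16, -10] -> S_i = 94 + -26*i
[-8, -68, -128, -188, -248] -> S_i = -8 + -60*i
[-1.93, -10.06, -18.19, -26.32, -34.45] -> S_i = -1.93 + -8.13*i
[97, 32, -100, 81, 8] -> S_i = Random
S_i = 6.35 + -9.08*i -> [6.35, -2.73, -11.81, -20.89, -29.97]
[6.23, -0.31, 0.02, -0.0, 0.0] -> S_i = 6.23*(-0.05)^i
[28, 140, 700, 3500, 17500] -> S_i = 28*5^i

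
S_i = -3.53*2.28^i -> [-3.53, -8.05, -18.35, -41.84, -95.39]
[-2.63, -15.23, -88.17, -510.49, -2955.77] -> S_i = -2.63*5.79^i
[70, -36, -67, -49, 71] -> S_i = Random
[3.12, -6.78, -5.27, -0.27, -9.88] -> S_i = Random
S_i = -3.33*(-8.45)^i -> [-3.33, 28.14, -237.77, 2009.16, -16977.4]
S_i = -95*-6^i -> [-95, 570, -3420, 20520, -123120]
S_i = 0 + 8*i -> [0, 8, 16, 24, 32]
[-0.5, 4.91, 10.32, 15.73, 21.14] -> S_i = -0.50 + 5.41*i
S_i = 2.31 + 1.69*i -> [2.31, 4.0, 5.69, 7.38, 9.07]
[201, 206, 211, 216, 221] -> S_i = 201 + 5*i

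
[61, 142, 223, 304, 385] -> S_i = 61 + 81*i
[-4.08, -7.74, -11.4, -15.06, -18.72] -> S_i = -4.08 + -3.66*i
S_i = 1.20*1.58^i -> [1.2, 1.9, 3.0, 4.73, 7.48]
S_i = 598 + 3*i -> [598, 601, 604, 607, 610]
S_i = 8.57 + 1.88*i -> [8.57, 10.45, 12.33, 14.21, 16.09]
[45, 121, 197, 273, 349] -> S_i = 45 + 76*i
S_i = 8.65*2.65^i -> [8.65, 22.92, 60.74, 160.97, 426.58]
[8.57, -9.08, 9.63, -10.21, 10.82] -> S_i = 8.57*(-1.06)^i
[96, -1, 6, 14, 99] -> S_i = Random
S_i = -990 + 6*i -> [-990, -984, -978, -972, -966]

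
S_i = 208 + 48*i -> [208, 256, 304, 352, 400]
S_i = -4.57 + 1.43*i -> [-4.57, -3.14, -1.71, -0.28, 1.15]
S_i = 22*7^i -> [22, 154, 1078, 7546, 52822]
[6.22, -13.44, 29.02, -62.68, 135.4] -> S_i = 6.22*(-2.16)^i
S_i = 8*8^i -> [8, 64, 512, 4096, 32768]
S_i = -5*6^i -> [-5, -30, -180, -1080, -6480]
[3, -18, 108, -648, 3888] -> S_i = 3*-6^i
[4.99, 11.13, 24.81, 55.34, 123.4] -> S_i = 4.99*2.23^i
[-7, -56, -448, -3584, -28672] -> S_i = -7*8^i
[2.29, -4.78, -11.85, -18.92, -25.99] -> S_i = 2.29 + -7.07*i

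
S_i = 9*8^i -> [9, 72, 576, 4608, 36864]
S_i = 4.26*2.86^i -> [4.26, 12.18, 34.85, 99.66, 285.02]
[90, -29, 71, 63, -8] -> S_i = Random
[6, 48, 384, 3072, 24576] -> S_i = 6*8^i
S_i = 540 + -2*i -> [540, 538, 536, 534, 532]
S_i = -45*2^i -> [-45, -90, -180, -360, -720]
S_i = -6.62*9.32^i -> [-6.62, -61.7, -575.03, -5359.27, -49948.41]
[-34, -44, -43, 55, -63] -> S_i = Random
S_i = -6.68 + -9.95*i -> [-6.68, -16.63, -26.58, -36.53, -46.48]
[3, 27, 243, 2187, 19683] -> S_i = 3*9^i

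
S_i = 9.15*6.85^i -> [9.15, 62.68, 429.34, 2940.98, 20145.75]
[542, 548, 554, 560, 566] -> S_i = 542 + 6*i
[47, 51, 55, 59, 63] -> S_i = 47 + 4*i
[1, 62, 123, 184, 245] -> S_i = 1 + 61*i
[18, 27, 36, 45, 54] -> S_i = 18 + 9*i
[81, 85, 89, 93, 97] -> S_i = 81 + 4*i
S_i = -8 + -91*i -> [-8, -99, -190, -281, -372]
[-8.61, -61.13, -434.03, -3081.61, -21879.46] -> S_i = -8.61*7.10^i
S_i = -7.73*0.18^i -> [-7.73, -1.39, -0.25, -0.05, -0.01]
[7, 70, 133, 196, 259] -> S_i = 7 + 63*i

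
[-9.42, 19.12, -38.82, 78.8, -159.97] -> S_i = -9.42*(-2.03)^i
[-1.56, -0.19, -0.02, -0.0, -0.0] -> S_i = -1.56*0.12^i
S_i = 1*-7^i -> [1, -7, 49, -343, 2401]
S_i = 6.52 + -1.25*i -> [6.52, 5.27, 4.02, 2.77, 1.52]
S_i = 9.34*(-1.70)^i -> [9.34, -15.88, 26.99, -45.89, 78.01]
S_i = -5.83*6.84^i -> [-5.83, -39.88, -272.76, -1865.68, -12761.24]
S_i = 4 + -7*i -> [4, -3, -10, -17, -24]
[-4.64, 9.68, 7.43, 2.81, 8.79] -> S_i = Random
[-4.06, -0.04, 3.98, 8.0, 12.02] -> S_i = -4.06 + 4.02*i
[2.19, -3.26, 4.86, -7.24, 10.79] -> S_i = 2.19*(-1.49)^i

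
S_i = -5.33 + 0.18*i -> [-5.33, -5.15, -4.97, -4.79, -4.61]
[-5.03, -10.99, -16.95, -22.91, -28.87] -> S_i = -5.03 + -5.96*i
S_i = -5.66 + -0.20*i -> [-5.66, -5.86, -6.06, -6.26, -6.46]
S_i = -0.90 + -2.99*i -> [-0.9, -3.89, -6.88, -9.87, -12.86]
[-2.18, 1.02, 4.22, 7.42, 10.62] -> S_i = -2.18 + 3.20*i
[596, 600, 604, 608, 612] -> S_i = 596 + 4*i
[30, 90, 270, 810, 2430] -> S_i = 30*3^i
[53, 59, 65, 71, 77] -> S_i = 53 + 6*i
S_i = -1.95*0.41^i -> [-1.95, -0.8, -0.33, -0.13, -0.06]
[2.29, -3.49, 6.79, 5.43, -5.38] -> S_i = Random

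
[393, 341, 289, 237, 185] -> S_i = 393 + -52*i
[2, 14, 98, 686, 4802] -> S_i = 2*7^i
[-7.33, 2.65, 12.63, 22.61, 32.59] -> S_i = -7.33 + 9.98*i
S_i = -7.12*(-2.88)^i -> [-7.12, 20.51, -59.06, 170.08, -489.84]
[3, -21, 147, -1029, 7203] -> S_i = 3*-7^i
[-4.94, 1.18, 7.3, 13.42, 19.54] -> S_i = -4.94 + 6.12*i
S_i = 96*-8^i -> [96, -768, 6144, -49152, 393216]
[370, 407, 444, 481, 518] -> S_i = 370 + 37*i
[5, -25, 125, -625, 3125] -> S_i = 5*-5^i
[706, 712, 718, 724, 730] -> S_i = 706 + 6*i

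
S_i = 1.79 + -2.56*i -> [1.79, -0.77, -3.33, -5.89, -8.45]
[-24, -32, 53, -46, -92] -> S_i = Random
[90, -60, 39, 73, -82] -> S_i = Random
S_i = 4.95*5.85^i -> [4.95, 28.96, 169.4, 991.0, 5797.34]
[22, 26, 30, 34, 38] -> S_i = 22 + 4*i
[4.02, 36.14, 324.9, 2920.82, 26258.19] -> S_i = 4.02*8.99^i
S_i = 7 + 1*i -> [7, 8, 9, 10, 11]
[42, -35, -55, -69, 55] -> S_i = Random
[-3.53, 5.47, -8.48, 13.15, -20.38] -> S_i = -3.53*(-1.55)^i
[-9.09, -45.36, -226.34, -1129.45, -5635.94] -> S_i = -9.09*4.99^i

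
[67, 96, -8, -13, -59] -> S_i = Random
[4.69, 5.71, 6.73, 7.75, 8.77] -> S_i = 4.69 + 1.02*i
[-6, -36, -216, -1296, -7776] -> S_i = -6*6^i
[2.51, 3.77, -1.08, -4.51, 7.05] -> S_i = Random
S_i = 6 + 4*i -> [6, 10, 14, 18, 22]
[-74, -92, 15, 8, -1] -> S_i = Random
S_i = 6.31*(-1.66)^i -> [6.31, -10.47, 17.39, -28.86, 47.91]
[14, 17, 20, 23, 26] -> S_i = 14 + 3*i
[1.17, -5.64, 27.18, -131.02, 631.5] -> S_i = 1.17*(-4.82)^i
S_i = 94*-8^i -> [94, -752, 6016, -48128, 385024]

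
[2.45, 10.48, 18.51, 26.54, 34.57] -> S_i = 2.45 + 8.03*i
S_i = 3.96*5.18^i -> [3.96, 20.51, 106.26, 550.41, 2851.11]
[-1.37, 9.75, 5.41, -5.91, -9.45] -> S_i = Random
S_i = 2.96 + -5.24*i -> [2.96, -2.28, -7.52, -12.76, -18.0]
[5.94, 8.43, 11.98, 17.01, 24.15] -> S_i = 5.94*1.42^i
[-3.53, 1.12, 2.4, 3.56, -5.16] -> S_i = Random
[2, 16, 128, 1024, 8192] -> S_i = 2*8^i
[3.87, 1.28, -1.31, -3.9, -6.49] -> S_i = 3.87 + -2.59*i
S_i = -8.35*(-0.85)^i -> [-8.35, 7.1, -6.03, 5.13, -4.36]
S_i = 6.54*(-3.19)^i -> [6.54, -20.86, 66.55, -212.3, 677.24]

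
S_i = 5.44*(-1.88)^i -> [5.44, -10.23, 19.23, -36.15, 67.96]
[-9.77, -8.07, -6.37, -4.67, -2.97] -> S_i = -9.77 + 1.70*i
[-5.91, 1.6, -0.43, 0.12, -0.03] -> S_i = -5.91*(-0.27)^i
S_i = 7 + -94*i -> [7, -87, -181, -275, -369]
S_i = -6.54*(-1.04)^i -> [-6.54, 6.8, -7.07, 7.36, -7.65]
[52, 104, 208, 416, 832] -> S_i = 52*2^i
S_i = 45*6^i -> [45, 270, 1620, 9720, 58320]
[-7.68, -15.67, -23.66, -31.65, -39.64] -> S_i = -7.68 + -7.99*i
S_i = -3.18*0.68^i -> [-3.18, -2.16, -1.47, -1.0, -0.68]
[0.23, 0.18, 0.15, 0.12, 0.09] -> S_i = 0.23*0.80^i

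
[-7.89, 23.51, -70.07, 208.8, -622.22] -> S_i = -7.89*(-2.98)^i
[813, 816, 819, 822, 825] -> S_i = 813 + 3*i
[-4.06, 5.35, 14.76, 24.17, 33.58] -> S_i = -4.06 + 9.41*i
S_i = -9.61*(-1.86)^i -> [-9.61, 17.87, -33.25, 61.84, -115.02]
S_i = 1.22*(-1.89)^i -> [1.22, -2.31, 4.36, -8.24, 15.57]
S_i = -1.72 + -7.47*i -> [-1.72, -9.19, -16.66, -24.13, -31.6]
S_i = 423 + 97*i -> [423, 520, 617, 714, 811]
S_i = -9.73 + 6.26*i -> [-9.73, -3.47, 2.79, 9.05, 15.31]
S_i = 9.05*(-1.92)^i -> [9.05, -17.38, 33.36, -64.05, 122.99]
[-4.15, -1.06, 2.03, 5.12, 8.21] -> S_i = -4.15 + 3.09*i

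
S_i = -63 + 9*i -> [-63, -54, -45, -36, -27]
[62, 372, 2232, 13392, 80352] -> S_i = 62*6^i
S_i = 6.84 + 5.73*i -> [6.84, 12.57, 18.3, 24.03, 29.76]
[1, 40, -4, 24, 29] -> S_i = Random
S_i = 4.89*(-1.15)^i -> [4.89, -5.62, 6.47, -7.44, 8.55]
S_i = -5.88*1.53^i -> [-5.88, -9.0, -13.76, -21.06, -32.22]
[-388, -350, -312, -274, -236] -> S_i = -388 + 38*i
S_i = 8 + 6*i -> [8, 14, 20, 26, 32]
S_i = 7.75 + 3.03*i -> [7.75, 10.78, 13.81, 16.84, 19.87]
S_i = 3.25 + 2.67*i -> [3.25, 5.92, 8.59, 11.26, 13.93]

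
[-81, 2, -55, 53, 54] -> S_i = Random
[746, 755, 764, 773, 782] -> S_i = 746 + 9*i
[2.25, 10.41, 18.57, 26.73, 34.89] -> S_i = 2.25 + 8.16*i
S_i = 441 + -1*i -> [441, 440, 439, 438, 437]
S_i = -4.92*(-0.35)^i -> [-4.92, 1.72, -0.6, 0.21, -0.07]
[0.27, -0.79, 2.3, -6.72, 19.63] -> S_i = 0.27*(-2.92)^i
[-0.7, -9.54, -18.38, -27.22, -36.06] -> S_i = -0.70 + -8.84*i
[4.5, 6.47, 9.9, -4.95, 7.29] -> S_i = Random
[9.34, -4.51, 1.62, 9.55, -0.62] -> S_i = Random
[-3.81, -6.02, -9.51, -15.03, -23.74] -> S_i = -3.81*1.58^i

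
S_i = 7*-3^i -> [7, -21, 63, -189, 567]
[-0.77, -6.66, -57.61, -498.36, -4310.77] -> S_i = -0.77*8.65^i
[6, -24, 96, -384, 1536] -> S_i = 6*-4^i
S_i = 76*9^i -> [76, 684, 6156, 55404, 498636]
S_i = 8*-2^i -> [8, -16, 32, -64, 128]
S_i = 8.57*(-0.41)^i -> [8.57, -3.51, 1.44, -0.59, 0.24]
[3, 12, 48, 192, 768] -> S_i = 3*4^i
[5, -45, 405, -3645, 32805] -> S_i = 5*-9^i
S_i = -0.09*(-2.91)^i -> [-0.09, 0.26, -0.76, 2.22, -6.45]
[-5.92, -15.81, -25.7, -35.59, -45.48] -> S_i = -5.92 + -9.89*i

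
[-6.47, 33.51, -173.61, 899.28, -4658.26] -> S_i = -6.47*(-5.18)^i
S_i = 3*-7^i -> [3, -21, 147, -1029, 7203]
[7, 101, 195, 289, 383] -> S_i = 7 + 94*i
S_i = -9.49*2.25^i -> [-9.49, -21.35, -48.04, -108.1, -243.22]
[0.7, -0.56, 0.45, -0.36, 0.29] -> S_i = 0.70*(-0.80)^i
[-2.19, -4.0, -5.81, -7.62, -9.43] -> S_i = -2.19 + -1.81*i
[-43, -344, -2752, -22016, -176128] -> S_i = -43*8^i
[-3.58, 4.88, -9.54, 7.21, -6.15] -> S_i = Random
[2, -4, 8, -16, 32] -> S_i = 2*-2^i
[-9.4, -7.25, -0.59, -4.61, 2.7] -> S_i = Random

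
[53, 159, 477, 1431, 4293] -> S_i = 53*3^i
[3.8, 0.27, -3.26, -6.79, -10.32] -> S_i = 3.80 + -3.53*i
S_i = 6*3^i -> [6, 18, 54, 162, 486]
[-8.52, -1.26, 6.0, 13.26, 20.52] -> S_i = -8.52 + 7.26*i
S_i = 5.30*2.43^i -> [5.3, 12.88, 31.3, 76.05, 184.8]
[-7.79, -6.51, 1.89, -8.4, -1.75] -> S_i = Random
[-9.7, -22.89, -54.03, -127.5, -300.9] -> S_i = -9.70*2.36^i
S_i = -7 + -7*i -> [-7, -14, -21, -28, -35]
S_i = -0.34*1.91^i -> [-0.34, -0.65, -1.24, -2.37, -4.52]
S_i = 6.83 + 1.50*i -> [6.83, 8.33, 9.83, 11.33, 12.83]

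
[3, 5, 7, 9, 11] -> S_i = 3 + 2*i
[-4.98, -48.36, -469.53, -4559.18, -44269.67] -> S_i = -4.98*9.71^i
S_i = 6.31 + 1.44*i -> [6.31, 7.75, 9.19, 10.63, 12.07]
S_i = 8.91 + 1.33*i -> [8.91, 10.24, 11.57, 12.9, 14.23]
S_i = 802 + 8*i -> [802, 810, 818, 826, 834]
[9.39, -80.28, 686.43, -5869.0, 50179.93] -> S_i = 9.39*(-8.55)^i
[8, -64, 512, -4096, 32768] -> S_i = 8*-8^i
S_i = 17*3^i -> [17, 51, 153, 459, 1377]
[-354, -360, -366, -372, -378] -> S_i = -354 + -6*i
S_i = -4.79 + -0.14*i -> [-4.79, -4.93, -5.07, -5.21, -5.35]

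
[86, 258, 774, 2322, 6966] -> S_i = 86*3^i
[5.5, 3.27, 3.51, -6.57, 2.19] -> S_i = Random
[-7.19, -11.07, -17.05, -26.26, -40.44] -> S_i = -7.19*1.54^i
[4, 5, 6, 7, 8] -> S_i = 4 + 1*i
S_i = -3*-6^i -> [-3, 18, -108, 648, -3888]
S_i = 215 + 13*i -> [215, 228, 241, 254, 267]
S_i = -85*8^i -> [-85, -680, -5440, -43520, -348160]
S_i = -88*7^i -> [-88, -616, -4312, -30184, -211288]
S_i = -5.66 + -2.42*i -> [-5.66, -8.08, -10.5, -12.92, -15.34]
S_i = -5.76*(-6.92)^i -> [-5.76, 39.86, -275.83, 1908.71, -13208.3]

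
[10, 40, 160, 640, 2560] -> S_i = 10*4^i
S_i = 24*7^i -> [24, 168, 1176, 8232, 57624]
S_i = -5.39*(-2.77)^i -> [-5.39, 14.93, -41.36, 114.56, -317.33]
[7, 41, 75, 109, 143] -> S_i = 7 + 34*i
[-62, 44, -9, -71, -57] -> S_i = Random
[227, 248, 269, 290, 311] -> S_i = 227 + 21*i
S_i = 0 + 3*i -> [0, 3, 6, 9, 12]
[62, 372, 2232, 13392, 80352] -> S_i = 62*6^i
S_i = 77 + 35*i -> [77, 112, 147, 182, 217]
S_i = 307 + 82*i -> [307, 389, 471, 553, 635]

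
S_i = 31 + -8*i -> [31, 23, 15, 7, -1]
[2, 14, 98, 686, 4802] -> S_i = 2*7^i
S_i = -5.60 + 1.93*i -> [-5.6, -3.67, -1.74, 0.19, 2.12]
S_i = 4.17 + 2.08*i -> [4.17, 6.25, 8.33, 10.41, 12.49]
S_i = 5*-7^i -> [5, -35, 245, -1715, 12005]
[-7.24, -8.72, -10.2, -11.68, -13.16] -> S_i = -7.24 + -1.48*i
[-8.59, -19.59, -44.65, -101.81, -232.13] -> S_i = -8.59*2.28^i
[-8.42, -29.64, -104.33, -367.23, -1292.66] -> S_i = -8.42*3.52^i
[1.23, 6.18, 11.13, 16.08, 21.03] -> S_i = 1.23 + 4.95*i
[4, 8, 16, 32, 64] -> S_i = 4*2^i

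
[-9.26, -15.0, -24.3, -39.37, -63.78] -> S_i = -9.26*1.62^i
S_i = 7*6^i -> [7, 42, 252, 1512, 9072]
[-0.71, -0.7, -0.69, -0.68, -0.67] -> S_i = -0.71 + 0.01*i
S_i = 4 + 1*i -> [4, 5, 6, 7, 8]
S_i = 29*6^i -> [29, 174, 1044, 6264, 37584]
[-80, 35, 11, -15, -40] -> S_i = Random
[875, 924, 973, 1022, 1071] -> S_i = 875 + 49*i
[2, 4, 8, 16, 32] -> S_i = 2*2^i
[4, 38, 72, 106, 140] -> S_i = 4 + 34*i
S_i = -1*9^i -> [-1, -9, -81, -729, -6561]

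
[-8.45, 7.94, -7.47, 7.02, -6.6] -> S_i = -8.45*(-0.94)^i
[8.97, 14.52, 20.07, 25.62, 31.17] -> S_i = 8.97 + 5.55*i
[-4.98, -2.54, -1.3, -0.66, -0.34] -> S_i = -4.98*0.51^i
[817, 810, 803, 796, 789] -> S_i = 817 + -7*i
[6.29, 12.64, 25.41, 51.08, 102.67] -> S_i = 6.29*2.01^i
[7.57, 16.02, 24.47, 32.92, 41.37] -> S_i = 7.57 + 8.45*i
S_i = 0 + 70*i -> [0, 70, 140, 210, 280]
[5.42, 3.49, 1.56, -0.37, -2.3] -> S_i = 5.42 + -1.93*i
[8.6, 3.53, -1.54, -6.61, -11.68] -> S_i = 8.60 + -5.07*i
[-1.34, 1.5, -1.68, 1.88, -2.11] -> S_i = -1.34*(-1.12)^i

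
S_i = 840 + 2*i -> [840, 842, 844, 846, 848]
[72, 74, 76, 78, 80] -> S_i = 72 + 2*i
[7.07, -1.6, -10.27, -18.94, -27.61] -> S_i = 7.07 + -8.67*i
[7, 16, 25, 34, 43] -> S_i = 7 + 9*i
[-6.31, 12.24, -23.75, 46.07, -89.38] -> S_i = -6.31*(-1.94)^i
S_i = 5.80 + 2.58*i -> [5.8, 8.38, 10.96, 13.54, 16.12]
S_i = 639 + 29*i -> [639, 668, 697, 726, 755]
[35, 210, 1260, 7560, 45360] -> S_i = 35*6^i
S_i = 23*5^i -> [23, 115, 575, 2875, 14375]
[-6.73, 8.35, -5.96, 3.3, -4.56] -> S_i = Random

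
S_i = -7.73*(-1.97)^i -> [-7.73, 15.23, -30.0, 59.1, -116.42]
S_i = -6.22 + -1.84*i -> [-6.22, -8.06, -9.9, -11.74, -13.58]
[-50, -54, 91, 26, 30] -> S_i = Random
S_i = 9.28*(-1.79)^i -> [9.28, -16.61, 29.73, -53.22, 95.27]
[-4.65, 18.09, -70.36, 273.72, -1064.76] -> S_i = -4.65*(-3.89)^i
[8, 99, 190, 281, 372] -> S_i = 8 + 91*i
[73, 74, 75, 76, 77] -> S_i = 73 + 1*i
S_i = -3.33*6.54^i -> [-3.33, -21.78, -142.43, -931.49, -6091.93]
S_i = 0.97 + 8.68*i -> [0.97, 9.65, 18.33, 27.01, 35.69]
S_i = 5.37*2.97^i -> [5.37, 15.95, 47.37, 140.68, 417.83]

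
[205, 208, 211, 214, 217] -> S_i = 205 + 3*i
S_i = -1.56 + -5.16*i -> [-1.56, -6.72, -11.88, -17.04, -22.2]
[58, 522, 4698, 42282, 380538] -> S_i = 58*9^i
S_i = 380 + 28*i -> [380, 408, 436, 464, 492]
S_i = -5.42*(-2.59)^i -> [-5.42, 14.04, -36.36, 94.17, -243.89]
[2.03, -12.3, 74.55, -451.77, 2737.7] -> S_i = 2.03*(-6.06)^i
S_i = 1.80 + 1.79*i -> [1.8, 3.59, 5.38, 7.17, 8.96]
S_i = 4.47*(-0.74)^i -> [4.47, -3.31, 2.45, -1.81, 1.34]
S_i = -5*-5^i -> [-5, 25, -125, 625, -3125]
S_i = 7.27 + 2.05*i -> [7.27, 9.32, 11.37, 13.42, 15.47]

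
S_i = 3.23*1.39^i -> [3.23, 4.49, 6.24, 8.67, 12.06]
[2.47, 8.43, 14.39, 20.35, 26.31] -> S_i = 2.47 + 5.96*i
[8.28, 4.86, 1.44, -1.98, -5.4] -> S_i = 8.28 + -3.42*i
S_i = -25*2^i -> [-25, -50, -100, -200, -400]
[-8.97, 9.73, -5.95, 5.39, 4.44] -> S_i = Random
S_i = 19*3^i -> [19, 57, 171, 513, 1539]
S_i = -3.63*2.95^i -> [-3.63, -10.71, -31.59, -93.19, -274.91]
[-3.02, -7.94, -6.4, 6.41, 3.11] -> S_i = Random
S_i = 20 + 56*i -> [20, 76, 132, 188, 244]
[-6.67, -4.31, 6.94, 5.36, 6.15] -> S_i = Random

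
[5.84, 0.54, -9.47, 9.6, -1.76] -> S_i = Random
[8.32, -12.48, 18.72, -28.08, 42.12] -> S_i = 8.32*(-1.50)^i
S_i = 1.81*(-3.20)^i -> [1.81, -5.79, 18.53, -59.31, 189.79]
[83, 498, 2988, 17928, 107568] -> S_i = 83*6^i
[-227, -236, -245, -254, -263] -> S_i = -227 + -9*i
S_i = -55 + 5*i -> [-55, -50, -45, -40, -35]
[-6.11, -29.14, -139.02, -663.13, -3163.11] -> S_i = -6.11*4.77^i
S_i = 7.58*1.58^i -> [7.58, 11.98, 18.92, 29.9, 47.24]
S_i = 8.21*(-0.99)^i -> [8.21, -8.13, 8.05, -7.97, 7.89]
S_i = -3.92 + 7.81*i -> [-3.92, 3.89, 11.7, 19.51, 27.32]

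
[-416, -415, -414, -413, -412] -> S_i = -416 + 1*i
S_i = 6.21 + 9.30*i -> [6.21, 15.51, 24.81, 34.11, 43.41]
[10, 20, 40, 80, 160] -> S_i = 10*2^i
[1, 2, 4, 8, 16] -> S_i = 1*2^i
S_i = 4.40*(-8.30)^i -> [4.4, -36.52, 303.12, -2515.86, 20881.66]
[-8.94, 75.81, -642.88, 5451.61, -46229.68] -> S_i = -8.94*(-8.48)^i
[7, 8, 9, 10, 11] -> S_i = 7 + 1*i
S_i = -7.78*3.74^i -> [-7.78, -29.1, -108.82, -407.0, -1522.18]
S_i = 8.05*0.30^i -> [8.05, 2.42, 0.72, 0.22, 0.07]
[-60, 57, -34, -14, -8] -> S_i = Random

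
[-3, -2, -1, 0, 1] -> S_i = -3 + 1*i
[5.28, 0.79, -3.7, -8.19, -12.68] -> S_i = 5.28 + -4.49*i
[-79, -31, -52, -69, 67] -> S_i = Random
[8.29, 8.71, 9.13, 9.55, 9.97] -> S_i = 8.29 + 0.42*i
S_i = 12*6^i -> [12, 72, 432, 2592, 15552]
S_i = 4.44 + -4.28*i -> [4.44, 0.16, -4.12, -8.4, -12.68]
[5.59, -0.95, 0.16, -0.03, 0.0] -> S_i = 5.59*(-0.17)^i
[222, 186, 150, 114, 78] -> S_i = 222 + -36*i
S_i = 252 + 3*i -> [252, 255, 258, 261, 264]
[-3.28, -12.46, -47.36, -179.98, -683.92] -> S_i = -3.28*3.80^i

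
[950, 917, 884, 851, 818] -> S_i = 950 + -33*i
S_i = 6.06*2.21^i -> [6.06, 13.39, 29.6, 65.41, 144.56]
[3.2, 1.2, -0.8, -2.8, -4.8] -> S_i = 3.20 + -2.00*i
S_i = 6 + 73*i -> [6, 79, 152, 225, 298]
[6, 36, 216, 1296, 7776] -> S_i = 6*6^i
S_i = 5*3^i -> [5, 15, 45, 135, 405]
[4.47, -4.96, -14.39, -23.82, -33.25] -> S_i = 4.47 + -9.43*i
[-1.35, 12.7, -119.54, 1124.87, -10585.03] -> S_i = -1.35*(-9.41)^i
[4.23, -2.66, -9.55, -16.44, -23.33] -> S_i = 4.23 + -6.89*i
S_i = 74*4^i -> [74, 296, 1184, 4736, 18944]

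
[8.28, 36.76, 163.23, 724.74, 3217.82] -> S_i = 8.28*4.44^i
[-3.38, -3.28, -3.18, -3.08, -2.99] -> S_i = -3.38*0.97^i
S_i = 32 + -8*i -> [32, 24, 16, 8, 0]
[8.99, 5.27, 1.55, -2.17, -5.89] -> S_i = 8.99 + -3.72*i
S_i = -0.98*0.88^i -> [-0.98, -0.86, -0.76, -0.67, -0.59]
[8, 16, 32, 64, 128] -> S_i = 8*2^i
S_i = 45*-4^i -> [45, -180, 720, -2880, 11520]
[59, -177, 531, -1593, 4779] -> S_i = 59*-3^i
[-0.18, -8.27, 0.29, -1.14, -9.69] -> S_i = Random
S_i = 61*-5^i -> [61, -305, 1525, -7625, 38125]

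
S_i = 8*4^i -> [8, 32, 128, 512, 2048]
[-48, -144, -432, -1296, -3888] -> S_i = -48*3^i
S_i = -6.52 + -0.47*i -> [-6.52, -6.99, -7.46, -7.93, -8.4]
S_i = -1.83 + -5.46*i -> [-1.83, -7.29, -12.75, -18.21, -23.67]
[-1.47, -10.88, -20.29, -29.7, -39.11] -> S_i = -1.47 + -9.41*i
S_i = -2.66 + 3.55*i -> [-2.66, 0.89, 4.44, 7.99, 11.54]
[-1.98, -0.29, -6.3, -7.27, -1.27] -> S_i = Random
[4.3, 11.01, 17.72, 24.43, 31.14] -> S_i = 4.30 + 6.71*i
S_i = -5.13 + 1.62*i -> [-5.13, -3.51, -1.89, -0.27, 1.35]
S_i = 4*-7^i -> [4, -28, 196, -1372, 9604]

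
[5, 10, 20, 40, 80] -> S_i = 5*2^i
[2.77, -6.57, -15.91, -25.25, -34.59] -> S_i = 2.77 + -9.34*i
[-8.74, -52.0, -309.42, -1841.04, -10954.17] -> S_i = -8.74*5.95^i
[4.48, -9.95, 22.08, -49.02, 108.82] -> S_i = 4.48*(-2.22)^i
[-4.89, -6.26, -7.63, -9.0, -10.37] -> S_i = -4.89 + -1.37*i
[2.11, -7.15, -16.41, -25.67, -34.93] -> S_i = 2.11 + -9.26*i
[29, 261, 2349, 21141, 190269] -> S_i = 29*9^i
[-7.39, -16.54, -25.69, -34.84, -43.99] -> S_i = -7.39 + -9.15*i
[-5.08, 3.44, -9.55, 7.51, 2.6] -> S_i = Random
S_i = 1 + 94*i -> [1, 95, 189, 283, 377]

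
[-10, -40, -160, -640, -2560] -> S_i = -10*4^i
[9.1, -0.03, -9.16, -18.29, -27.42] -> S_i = 9.10 + -9.13*i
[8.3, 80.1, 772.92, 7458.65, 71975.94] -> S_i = 8.30*9.65^i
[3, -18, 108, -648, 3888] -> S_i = 3*-6^i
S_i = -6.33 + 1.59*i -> [-6.33, -4.74, -3.15, -1.56, 0.03]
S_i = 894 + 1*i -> [894, 895, 896, 897, 898]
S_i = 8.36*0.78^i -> [8.36, 6.52, 5.09, 3.97, 3.09]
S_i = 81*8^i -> [81, 648, 5184, 41472, 331776]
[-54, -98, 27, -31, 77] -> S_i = Random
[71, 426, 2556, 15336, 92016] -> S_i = 71*6^i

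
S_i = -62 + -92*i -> [-62, -154, -246, -338, -430]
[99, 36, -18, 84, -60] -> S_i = Random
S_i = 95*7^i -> [95, 665, 4655, 32585, 228095]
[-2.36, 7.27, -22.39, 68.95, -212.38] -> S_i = -2.36*(-3.08)^i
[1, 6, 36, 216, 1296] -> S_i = 1*6^i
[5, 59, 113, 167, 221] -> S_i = 5 + 54*i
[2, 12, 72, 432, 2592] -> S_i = 2*6^i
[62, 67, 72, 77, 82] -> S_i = 62 + 5*i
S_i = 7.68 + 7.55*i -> [7.68, 15.23, 22.78, 30.33, 37.88]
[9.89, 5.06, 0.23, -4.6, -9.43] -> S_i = 9.89 + -4.83*i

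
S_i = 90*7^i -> [90, 630, 4410, 30870, 216090]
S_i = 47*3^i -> [47, 141, 423, 1269, 3807]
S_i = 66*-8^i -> [66, -528, 4224, -33792, 270336]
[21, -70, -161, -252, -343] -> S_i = 21 + -91*i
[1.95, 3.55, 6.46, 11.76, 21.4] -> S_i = 1.95*1.82^i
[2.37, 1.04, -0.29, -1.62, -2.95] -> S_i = 2.37 + -1.33*i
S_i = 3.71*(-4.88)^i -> [3.71, -18.1, 88.35, -431.15, 2104.04]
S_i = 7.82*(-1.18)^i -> [7.82, -9.23, 10.89, -12.85, 15.16]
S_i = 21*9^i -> [21, 189, 1701, 15309, 137781]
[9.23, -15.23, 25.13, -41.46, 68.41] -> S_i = 9.23*(-1.65)^i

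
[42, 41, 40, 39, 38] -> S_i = 42 + -1*i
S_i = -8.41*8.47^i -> [-8.41, -71.23, -603.34, -5110.3, -43284.22]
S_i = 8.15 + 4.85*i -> [8.15, 13.0, 17.85, 22.7, 27.55]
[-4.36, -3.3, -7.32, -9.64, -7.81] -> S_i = Random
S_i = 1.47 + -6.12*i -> [1.47, -4.65, -10.77, -16.89, -23.01]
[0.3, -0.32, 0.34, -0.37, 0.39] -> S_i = 0.30*(-1.07)^i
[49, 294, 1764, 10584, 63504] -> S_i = 49*6^i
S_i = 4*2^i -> [4, 8, 16, 32, 64]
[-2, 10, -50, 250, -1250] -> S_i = -2*-5^i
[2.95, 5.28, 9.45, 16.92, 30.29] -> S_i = 2.95*1.79^i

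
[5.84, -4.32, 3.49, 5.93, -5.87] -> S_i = Random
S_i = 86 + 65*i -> [86, 151, 216, 281, 346]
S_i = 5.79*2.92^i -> [5.79, 16.91, 49.37, 144.15, 420.93]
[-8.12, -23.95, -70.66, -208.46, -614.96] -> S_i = -8.12*2.95^i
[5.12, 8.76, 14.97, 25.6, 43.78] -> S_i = 5.12*1.71^i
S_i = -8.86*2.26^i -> [-8.86, -20.02, -45.25, -102.27, -231.14]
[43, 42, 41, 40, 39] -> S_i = 43 + -1*i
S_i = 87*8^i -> [87, 696, 5568, 44544, 356352]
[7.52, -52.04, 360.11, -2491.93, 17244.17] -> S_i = 7.52*(-6.92)^i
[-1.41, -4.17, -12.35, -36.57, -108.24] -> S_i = -1.41*2.96^i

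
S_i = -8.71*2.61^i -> [-8.71, -22.73, -59.33, -154.86, -404.18]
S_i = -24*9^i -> [-24, -216, -1944, -17496, -157464]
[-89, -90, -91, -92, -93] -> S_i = -89 + -1*i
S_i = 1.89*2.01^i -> [1.89, 3.8, 7.64, 15.35, 30.85]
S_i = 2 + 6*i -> [2, 8, 14, 20, 26]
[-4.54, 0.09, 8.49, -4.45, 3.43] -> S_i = Random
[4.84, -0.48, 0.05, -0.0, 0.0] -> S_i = 4.84*(-0.10)^i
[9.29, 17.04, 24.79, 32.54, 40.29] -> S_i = 9.29 + 7.75*i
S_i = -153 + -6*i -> [-153, -159, -165, -171, -177]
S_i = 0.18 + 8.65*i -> [0.18, 8.83, 17.48, 26.13, 34.78]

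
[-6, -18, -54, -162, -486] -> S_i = -6*3^i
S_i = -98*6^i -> [-98, -588, -3528, -21168, -127008]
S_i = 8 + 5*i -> [8, 13, 18, 23, 28]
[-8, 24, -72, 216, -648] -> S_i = -8*-3^i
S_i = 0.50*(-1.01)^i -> [0.5, -0.5, 0.51, -0.52, 0.52]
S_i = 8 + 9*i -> [8, 17, 26, 35, 44]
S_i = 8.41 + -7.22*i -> [8.41, 1.19, -6.03, -13.25, -20.47]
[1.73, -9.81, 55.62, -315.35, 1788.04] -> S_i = 1.73*(-5.67)^i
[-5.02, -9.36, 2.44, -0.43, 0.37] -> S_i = Random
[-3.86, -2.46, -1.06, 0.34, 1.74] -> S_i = -3.86 + 1.40*i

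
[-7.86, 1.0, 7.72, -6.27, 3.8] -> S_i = Random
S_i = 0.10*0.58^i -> [0.1, 0.06, 0.03, 0.02, 0.01]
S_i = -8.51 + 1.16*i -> [-8.51, -7.35, -6.19, -5.03, -3.87]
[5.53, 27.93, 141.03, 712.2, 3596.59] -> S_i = 5.53*5.05^i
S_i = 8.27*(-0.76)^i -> [8.27, -6.29, 4.78, -3.63, 2.76]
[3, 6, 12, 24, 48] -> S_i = 3*2^i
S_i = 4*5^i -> [4, 20, 100, 500, 2500]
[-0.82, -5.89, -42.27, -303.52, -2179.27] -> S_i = -0.82*7.18^i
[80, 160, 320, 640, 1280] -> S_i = 80*2^i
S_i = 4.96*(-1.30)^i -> [4.96, -6.45, 8.38, -10.9, 14.17]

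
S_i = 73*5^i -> [73, 365, 1825, 9125, 45625]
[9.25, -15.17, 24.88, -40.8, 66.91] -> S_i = 9.25*(-1.64)^i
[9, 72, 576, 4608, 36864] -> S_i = 9*8^i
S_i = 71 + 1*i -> [71, 72, 73, 74, 75]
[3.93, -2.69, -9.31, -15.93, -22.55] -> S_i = 3.93 + -6.62*i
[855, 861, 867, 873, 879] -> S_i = 855 + 6*i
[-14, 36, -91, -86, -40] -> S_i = Random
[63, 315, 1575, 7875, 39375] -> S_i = 63*5^i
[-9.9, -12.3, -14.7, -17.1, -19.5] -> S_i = -9.90 + -2.40*i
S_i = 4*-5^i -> [4, -20, 100, -500, 2500]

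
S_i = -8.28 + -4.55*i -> [-8.28, -12.83, -17.38, -21.93, -26.48]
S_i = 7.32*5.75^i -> [7.32, 42.09, 242.02, 1391.6, 8001.7]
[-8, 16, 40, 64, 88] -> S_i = -8 + 24*i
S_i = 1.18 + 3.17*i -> [1.18, 4.35, 7.52, 10.69, 13.86]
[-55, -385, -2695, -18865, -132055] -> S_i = -55*7^i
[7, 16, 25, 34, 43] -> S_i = 7 + 9*i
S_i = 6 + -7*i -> [6, -1, -8, -15, -22]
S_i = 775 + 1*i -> [775, 776, 777, 778, 779]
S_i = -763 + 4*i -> [-763, -759, -755, -751, -747]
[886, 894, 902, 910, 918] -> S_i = 886 + 8*i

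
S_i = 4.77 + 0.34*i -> [4.77, 5.11, 5.45, 5.79, 6.13]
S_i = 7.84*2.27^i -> [7.84, 17.8, 40.4, 91.71, 208.17]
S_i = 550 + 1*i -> [550, 551, 552, 553, 554]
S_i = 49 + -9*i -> [49, 40, 31, 22, 13]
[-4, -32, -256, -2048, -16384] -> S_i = -4*8^i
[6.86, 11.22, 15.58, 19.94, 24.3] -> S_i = 6.86 + 4.36*i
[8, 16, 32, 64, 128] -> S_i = 8*2^i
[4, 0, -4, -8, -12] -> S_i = 4 + -4*i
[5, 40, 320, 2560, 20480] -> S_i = 5*8^i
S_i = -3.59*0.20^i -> [-3.59, -0.72, -0.14, -0.03, -0.01]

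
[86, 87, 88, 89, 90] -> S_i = 86 + 1*i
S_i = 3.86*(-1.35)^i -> [3.86, -5.21, 7.03, -9.5, 12.82]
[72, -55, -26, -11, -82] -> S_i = Random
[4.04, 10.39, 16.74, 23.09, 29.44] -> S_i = 4.04 + 6.35*i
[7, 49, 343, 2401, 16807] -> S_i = 7*7^i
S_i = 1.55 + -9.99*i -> [1.55, -8.44, -18.43, -28.42, -38.41]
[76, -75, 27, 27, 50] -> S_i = Random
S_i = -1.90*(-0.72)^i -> [-1.9, 1.37, -0.98, 0.71, -0.51]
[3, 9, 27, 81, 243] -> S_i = 3*3^i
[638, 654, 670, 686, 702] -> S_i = 638 + 16*i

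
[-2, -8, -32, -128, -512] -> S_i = -2*4^i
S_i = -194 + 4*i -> [-194, -190, -186, -182, -178]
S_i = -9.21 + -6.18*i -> [-9.21, -15.39, -21.57, -27.75, -33.93]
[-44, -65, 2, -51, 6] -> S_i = Random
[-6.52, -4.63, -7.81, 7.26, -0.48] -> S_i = Random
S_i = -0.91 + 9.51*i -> [-0.91, 8.6, 18.11, 27.62, 37.13]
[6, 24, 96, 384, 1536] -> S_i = 6*4^i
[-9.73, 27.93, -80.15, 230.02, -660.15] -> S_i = -9.73*(-2.87)^i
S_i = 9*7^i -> [9, 63, 441, 3087, 21609]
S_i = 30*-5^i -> [30, -150, 750, -3750, 18750]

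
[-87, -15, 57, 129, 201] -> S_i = -87 + 72*i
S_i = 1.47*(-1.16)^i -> [1.47, -1.71, 1.98, -2.29, 2.66]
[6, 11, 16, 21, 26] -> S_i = 6 + 5*i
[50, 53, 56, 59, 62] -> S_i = 50 + 3*i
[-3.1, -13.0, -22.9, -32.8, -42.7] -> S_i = -3.10 + -9.90*i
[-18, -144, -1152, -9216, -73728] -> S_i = -18*8^i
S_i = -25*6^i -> [-25, -150, -900, -5400, -32400]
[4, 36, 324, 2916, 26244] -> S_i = 4*9^i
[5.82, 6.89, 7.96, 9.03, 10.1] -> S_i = 5.82 + 1.07*i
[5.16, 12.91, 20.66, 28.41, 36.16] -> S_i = 5.16 + 7.75*i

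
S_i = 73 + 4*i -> [73, 77, 81, 85, 89]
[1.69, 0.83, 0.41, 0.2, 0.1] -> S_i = 1.69*0.49^i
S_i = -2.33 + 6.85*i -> [-2.33, 4.52, 11.37, 18.22, 25.07]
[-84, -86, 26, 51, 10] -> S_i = Random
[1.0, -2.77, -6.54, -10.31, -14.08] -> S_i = 1.00 + -3.77*i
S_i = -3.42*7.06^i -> [-3.42, -24.15, -170.47, -1203.48, -8496.59]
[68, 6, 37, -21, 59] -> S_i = Random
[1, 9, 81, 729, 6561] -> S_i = 1*9^i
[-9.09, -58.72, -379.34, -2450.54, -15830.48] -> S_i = -9.09*6.46^i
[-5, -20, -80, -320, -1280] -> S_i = -5*4^i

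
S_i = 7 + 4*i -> [7, 11, 15, 19, 23]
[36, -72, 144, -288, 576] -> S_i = 36*-2^i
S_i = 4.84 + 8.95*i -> [4.84, 13.79, 22.74, 31.69, 40.64]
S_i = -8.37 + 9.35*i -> [-8.37, 0.98, 10.33, 19.68, 29.03]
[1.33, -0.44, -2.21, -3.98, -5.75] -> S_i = 1.33 + -1.77*i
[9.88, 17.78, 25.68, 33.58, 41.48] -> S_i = 9.88 + 7.90*i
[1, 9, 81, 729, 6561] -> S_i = 1*9^i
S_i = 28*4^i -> [28, 112, 448, 1792, 7168]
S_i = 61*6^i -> [61, 366, 2196, 13176, 79056]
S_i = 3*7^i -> [3, 21, 147, 1029, 7203]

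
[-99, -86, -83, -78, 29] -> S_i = Random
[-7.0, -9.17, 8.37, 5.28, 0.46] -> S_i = Random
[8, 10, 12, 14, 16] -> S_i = 8 + 2*i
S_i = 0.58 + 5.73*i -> [0.58, 6.31, 12.04, 17.77, 23.5]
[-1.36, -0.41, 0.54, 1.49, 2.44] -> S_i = -1.36 + 0.95*i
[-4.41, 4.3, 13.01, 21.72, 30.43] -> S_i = -4.41 + 8.71*i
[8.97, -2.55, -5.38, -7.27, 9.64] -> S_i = Random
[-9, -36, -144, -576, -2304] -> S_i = -9*4^i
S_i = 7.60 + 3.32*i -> [7.6, 10.92, 14.24, 17.56, 20.88]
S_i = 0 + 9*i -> [0, 9, 18, 27, 36]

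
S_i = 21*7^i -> [21, 147, 1029, 7203, 50421]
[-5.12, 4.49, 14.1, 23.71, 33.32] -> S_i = -5.12 + 9.61*i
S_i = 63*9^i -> [63, 567, 5103, 45927, 413343]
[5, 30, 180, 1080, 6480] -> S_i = 5*6^i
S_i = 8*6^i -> [8, 48, 288, 1728, 10368]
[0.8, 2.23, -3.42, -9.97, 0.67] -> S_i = Random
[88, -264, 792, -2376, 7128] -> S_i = 88*-3^i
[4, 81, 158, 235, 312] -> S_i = 4 + 77*i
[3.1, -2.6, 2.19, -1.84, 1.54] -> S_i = 3.10*(-0.84)^i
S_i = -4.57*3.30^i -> [-4.57, -15.08, -49.77, -164.23, -541.97]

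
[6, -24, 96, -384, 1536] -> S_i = 6*-4^i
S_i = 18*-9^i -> [18, -162, 1458, -13122, 118098]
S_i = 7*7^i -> [7, 49, 343, 2401, 16807]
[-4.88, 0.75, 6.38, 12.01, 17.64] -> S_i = -4.88 + 5.63*i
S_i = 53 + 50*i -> [53, 103, 153, 203, 253]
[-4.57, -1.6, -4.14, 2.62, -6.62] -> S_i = Random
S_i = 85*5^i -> [85, 425, 2125, 10625, 53125]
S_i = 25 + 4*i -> [25, 29, 33, 37, 41]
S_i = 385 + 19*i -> [385, 404, 423, 442, 461]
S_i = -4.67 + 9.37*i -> [-4.67, 4.7, 14.07, 23.44, 32.81]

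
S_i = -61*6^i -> [-61, -366, -2196, -13176, -79056]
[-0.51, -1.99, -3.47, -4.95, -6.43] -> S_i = -0.51 + -1.48*i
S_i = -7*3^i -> [-7, -21, -63, -189, -567]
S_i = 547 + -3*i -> [547, 544, 541, 538, 535]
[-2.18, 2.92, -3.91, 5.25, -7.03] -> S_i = -2.18*(-1.34)^i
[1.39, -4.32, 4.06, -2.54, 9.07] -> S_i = Random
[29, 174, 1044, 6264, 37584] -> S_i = 29*6^i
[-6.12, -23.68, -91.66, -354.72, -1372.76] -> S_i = -6.12*3.87^i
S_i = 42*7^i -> [42, 294, 2058, 14406, 100842]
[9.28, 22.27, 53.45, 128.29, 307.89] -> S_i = 9.28*2.40^i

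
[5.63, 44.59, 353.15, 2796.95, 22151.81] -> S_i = 5.63*7.92^i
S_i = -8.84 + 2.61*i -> [-8.84, -6.23, -3.62, -1.01, 1.6]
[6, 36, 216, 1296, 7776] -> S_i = 6*6^i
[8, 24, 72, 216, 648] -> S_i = 8*3^i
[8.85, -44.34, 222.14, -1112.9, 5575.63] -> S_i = 8.85*(-5.01)^i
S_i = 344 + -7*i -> [344, 337, 330, 323, 316]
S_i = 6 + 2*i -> [6, 8, 10, 12, 14]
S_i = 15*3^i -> [15, 45, 135, 405, 1215]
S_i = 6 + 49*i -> [6, 55, 104, 153, 202]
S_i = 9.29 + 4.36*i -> [9.29, 13.65, 18.01, 22.37, 26.73]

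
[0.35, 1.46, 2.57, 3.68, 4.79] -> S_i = 0.35 + 1.11*i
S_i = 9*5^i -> [9, 45, 225, 1125, 5625]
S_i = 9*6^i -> [9, 54, 324, 1944, 11664]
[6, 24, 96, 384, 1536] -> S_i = 6*4^i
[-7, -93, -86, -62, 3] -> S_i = Random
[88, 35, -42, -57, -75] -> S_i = Random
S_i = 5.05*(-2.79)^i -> [5.05, -14.09, 39.31, -109.67, 305.99]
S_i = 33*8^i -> [33, 264, 2112, 16896, 135168]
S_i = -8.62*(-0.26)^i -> [-8.62, 2.24, -0.58, 0.15, -0.04]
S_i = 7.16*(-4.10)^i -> [7.16, -29.36, 120.36, -493.47, 2023.24]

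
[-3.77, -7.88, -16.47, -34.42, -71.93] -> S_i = -3.77*2.09^i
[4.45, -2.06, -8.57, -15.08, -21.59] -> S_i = 4.45 + -6.51*i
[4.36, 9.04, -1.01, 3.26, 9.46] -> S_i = Random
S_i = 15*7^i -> [15, 105, 735, 5145, 36015]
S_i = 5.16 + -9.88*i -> [5.16, -4.72, -14.6, -24.48, -34.36]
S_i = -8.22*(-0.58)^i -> [-8.22, 4.77, -2.77, 1.6, -0.93]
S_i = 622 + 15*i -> [622, 637, 652, 667, 682]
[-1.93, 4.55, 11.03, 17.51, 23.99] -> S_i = -1.93 + 6.48*i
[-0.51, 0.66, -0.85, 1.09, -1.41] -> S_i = -0.51*(-1.29)^i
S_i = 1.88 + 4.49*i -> [1.88, 6.37, 10.86, 15.35, 19.84]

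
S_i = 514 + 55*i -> [514, 569, 624, 679, 734]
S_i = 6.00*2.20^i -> [6.0, 13.2, 29.04, 63.89, 140.55]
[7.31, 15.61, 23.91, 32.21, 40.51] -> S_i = 7.31 + 8.30*i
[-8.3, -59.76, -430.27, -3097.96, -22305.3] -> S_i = -8.30*7.20^i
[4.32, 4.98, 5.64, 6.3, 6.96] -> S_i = 4.32 + 0.66*i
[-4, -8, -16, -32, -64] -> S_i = -4*2^i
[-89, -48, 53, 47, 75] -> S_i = Random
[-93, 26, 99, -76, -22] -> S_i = Random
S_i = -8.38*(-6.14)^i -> [-8.38, 51.45, -315.92, 1939.77, -11910.16]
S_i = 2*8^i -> [2, 16, 128, 1024, 8192]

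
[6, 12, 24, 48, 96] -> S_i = 6*2^i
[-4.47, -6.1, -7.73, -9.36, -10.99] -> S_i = -4.47 + -1.63*i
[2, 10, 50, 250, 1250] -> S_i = 2*5^i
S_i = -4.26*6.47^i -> [-4.26, -27.56, -178.33, -1153.78, -7464.95]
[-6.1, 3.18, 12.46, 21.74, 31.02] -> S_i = -6.10 + 9.28*i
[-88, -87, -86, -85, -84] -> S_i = -88 + 1*i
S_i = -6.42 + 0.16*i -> [-6.42, -6.26, -6.1, -5.94, -5.78]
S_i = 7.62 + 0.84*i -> [7.62, 8.46, 9.3, 10.14, 10.98]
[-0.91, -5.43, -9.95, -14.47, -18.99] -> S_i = -0.91 + -4.52*i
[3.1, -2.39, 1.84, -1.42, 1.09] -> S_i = 3.10*(-0.77)^i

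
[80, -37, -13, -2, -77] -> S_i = Random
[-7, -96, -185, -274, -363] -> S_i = -7 + -89*i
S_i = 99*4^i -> [99, 396, 1584, 6336, 25344]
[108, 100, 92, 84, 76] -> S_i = 108 + -8*i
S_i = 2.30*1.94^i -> [2.3, 4.46, 8.66, 16.79, 32.58]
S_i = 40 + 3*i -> [40, 43, 46, 49, 52]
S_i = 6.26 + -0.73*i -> [6.26, 5.53, 4.8, 4.07, 3.34]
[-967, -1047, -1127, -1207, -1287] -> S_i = -967 + -80*i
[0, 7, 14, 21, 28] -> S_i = 0 + 7*i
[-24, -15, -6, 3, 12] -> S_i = -24 + 9*i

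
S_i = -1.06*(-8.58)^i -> [-1.06, 9.09, -78.03, 669.53, -5744.54]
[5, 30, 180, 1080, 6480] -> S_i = 5*6^i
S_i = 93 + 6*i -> [93, 99, 105, 111, 117]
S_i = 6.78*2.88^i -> [6.78, 19.53, 56.24, 161.96, 466.44]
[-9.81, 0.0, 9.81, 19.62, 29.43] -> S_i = -9.81 + 9.81*i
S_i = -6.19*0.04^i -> [-6.19, -0.25, -0.01, -0.0, -0.0]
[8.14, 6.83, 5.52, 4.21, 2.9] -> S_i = 8.14 + -1.31*i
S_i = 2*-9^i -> [2, -18, 162, -1458, 13122]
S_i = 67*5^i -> [67, 335, 1675, 8375, 41875]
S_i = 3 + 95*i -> [3, 98, 193, 288, 383]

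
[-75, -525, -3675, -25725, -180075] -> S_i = -75*7^i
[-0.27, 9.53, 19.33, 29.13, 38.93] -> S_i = -0.27 + 9.80*i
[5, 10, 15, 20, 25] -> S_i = 5 + 5*i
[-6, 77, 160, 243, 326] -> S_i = -6 + 83*i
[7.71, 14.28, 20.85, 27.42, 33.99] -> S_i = 7.71 + 6.57*i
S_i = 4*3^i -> [4, 12, 36, 108, 324]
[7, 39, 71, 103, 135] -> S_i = 7 + 32*i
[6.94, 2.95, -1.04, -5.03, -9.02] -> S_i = 6.94 + -3.99*i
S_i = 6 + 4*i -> [6, 10, 14, 18, 22]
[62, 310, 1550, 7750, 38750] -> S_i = 62*5^i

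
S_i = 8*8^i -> [8, 64, 512, 4096, 32768]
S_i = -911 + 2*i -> [-911, -909, -907, -905, -903]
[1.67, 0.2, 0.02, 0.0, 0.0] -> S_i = 1.67*0.12^i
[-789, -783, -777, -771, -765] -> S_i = -789 + 6*i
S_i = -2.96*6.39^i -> [-2.96, -18.91, -120.86, -772.31, -4935.09]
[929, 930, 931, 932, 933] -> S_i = 929 + 1*i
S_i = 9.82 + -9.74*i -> [9.82, 0.08, -9.66, -19.4, -29.14]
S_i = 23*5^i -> [23, 115, 575, 2875, 14375]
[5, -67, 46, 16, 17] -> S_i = Random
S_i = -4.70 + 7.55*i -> [-4.7, 2.85, 10.4, 17.95, 25.5]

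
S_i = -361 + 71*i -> [-361, -290, -219, -148, -77]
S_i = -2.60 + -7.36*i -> [-2.6, -9.96, -17.32, -24.68, -32.04]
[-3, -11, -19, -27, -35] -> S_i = -3 + -8*i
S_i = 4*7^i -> [4, 28, 196, 1372, 9604]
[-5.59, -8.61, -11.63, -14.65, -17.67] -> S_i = -5.59 + -3.02*i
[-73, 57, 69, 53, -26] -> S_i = Random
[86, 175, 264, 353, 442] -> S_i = 86 + 89*i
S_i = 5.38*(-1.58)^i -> [5.38, -8.5, 13.43, -21.22, 33.53]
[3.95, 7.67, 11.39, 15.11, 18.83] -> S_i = 3.95 + 3.72*i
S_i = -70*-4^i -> [-70, 280, -1120, 4480, -17920]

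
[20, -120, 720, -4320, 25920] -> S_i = 20*-6^i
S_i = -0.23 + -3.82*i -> [-0.23, -4.05, -7.87, -11.69, -15.51]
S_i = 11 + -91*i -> [11, -80, -171, -262, -353]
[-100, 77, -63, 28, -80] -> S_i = Random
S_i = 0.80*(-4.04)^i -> [0.8, -3.23, 13.06, -52.75, 213.12]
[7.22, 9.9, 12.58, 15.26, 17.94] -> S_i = 7.22 + 2.68*i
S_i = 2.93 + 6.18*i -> [2.93, 9.11, 15.29, 21.47, 27.65]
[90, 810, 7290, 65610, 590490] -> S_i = 90*9^i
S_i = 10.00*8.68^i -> [10.0, 86.8, 753.42, 6539.72, 56764.77]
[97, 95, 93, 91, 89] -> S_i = 97 + -2*i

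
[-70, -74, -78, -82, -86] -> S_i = -70 + -4*i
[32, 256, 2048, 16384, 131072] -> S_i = 32*8^i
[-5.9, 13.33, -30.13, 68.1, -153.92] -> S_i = -5.90*(-2.26)^i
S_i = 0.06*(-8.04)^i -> [0.06, -0.48, 3.88, -31.18, 250.71]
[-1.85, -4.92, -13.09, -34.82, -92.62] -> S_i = -1.85*2.66^i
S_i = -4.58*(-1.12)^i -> [-4.58, 5.13, -5.75, 6.43, -7.21]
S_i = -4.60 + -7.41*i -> [-4.6, -12.01, -19.42, -26.83, -34.24]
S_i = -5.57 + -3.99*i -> [-5.57, -9.56, -13.55, -17.54, -21.53]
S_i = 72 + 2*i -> [72, 74, 76, 78, 80]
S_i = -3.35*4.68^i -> [-3.35, -15.68, -73.37, -343.39, -1607.05]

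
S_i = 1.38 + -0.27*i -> [1.38, 1.11, 0.84, 0.57, 0.3]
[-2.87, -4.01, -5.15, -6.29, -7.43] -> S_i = -2.87 + -1.14*i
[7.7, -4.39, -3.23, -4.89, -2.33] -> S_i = Random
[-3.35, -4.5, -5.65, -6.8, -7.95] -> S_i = -3.35 + -1.15*i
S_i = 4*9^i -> [4, 36, 324, 2916, 26244]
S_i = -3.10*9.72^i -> [-3.1, -30.13, -292.88, -2846.82, -27671.12]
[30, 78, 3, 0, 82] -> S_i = Random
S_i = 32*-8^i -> [32, -256, 2048, -16384, 131072]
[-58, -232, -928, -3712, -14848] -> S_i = -58*4^i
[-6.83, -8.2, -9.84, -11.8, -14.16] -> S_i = -6.83*1.20^i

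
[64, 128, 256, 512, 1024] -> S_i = 64*2^i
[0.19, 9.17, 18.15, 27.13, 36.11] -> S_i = 0.19 + 8.98*i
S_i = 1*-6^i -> [1, -6, 36, -216, 1296]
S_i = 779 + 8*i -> [779, 787, 795, 803, 811]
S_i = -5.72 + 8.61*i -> [-5.72, 2.89, 11.5, 20.11, 28.72]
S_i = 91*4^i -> [91, 364, 1456, 5824, 23296]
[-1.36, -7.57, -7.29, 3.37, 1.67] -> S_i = Random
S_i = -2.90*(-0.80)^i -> [-2.9, 2.32, -1.86, 1.48, -1.19]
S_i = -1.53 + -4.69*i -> [-1.53, -6.22, -10.91, -15.6, -20.29]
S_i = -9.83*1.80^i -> [-9.83, -17.69, -31.85, -57.33, -103.19]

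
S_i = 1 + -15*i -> [1, -14, -29, -44, -59]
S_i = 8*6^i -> [8, 48, 288, 1728, 10368]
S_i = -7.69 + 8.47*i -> [-7.69, 0.78, 9.25, 17.72, 26.19]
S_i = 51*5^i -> [51, 255, 1275, 6375, 31875]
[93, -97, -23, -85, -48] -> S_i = Random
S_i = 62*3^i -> [62, 186, 558, 1674, 5022]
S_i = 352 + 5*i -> [352, 357, 362, 367, 372]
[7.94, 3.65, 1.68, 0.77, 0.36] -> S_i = 7.94*0.46^i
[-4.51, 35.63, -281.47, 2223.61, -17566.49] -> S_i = -4.51*(-7.90)^i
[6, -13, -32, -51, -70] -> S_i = 6 + -19*i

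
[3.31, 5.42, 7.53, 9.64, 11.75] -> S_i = 3.31 + 2.11*i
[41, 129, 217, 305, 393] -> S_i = 41 + 88*i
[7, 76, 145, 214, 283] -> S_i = 7 + 69*i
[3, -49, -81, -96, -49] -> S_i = Random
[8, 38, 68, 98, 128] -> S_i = 8 + 30*i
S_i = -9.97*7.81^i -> [-9.97, -77.87, -608.13, -4749.5, -37093.63]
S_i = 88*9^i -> [88, 792, 7128, 64152, 577368]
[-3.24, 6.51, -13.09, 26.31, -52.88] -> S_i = -3.24*(-2.01)^i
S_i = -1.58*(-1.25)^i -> [-1.58, 1.98, -2.47, 3.09, -3.86]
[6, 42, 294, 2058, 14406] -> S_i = 6*7^i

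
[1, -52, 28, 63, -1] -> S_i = Random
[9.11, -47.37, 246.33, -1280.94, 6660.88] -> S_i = 9.11*(-5.20)^i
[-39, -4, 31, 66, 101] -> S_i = -39 + 35*i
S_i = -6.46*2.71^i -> [-6.46, -17.51, -47.44, -128.57, -348.43]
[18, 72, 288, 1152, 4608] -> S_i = 18*4^i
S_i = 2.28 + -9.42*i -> [2.28, -7.14, -16.56, -25.98, -35.4]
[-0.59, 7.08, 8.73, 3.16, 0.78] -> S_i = Random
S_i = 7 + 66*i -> [7, 73, 139, 205, 271]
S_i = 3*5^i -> [3, 15, 75, 375, 1875]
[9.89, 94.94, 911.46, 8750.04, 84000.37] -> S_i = 9.89*9.60^i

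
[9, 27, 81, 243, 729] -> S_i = 9*3^i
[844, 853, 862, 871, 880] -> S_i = 844 + 9*i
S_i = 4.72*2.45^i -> [4.72, 11.56, 28.33, 69.41, 170.06]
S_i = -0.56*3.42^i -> [-0.56, -1.92, -6.55, -22.4, -76.61]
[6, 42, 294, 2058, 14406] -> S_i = 6*7^i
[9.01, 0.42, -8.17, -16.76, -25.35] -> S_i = 9.01 + -8.59*i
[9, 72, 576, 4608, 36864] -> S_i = 9*8^i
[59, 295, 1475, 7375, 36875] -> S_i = 59*5^i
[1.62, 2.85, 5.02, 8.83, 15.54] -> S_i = 1.62*1.76^i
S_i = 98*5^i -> [98, 490, 2450, 12250, 61250]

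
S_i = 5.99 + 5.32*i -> [5.99, 11.31, 16.63, 21.95, 27.27]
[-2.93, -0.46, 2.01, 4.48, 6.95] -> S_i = -2.93 + 2.47*i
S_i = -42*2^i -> [-42, -84, -168, -336, -672]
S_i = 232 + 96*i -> [232, 328, 424, 520, 616]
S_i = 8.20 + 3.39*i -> [8.2, 11.59, 14.98, 18.37, 21.76]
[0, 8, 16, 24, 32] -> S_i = 0 + 8*i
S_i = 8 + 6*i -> [8, 14, 20, 26, 32]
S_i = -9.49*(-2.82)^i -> [-9.49, 26.76, -75.47, 212.82, -600.15]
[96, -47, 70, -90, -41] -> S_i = Random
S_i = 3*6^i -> [3, 18, 108, 648, 3888]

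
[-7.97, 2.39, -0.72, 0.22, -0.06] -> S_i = -7.97*(-0.30)^i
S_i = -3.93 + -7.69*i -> [-3.93, -11.62, -19.31, -27.0, -34.69]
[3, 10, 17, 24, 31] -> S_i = 3 + 7*i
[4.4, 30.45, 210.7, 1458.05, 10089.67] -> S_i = 4.40*6.92^i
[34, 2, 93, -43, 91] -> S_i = Random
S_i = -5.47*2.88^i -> [-5.47, -15.75, -45.37, -130.67, -376.32]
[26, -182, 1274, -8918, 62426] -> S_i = 26*-7^i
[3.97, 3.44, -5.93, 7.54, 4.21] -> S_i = Random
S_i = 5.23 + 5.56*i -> [5.23, 10.79, 16.35, 21.91, 27.47]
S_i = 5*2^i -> [5, 10, 20, 40, 80]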